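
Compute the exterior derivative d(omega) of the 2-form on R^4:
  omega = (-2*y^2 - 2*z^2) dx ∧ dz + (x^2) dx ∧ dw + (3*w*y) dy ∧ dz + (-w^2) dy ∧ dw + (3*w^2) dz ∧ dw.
d(omega) = (4*y) dx ∧ dy ∧ dz + (3*y) dy ∧ dz ∧ dw

For a 2-form omega = sum_{i<j} g_{ij} dx_i ∧ dx_j, the exterior derivative is
  d(omega) = sum_{i<j} d(g_{ij}) ∧ dx_i ∧ dx_j = sum_{i<j, k} (∂g_{ij}/∂x_k) dx_k ∧ dx_i ∧ dx_j.
Expand each term, using dx_k ∧ dx_i ∧ dx_j = sgn(permutation) dx_{(a)} ∧ dx_{(b)} ∧ dx_{(c)} with (a < b < c) sorted:
  d(-2*y^2 - 2*z^2) includes (∂/∂y)(-2*y^2 - 2*z^2) dy = (-4*y) dy, which multiplied by dx ∧ dz gives (4*y) dx ∧ dy ∧ dz
  d(3*w*y) includes (∂/∂w)(3*w*y) dw = (3*y) dw, which multiplied by dy ∧ dz gives (3*y) dy ∧ dz ∧ dw
Collecting like 3-forms: d(omega) = (4*y) dx ∧ dy ∧ dz + (3*y) dy ∧ dz ∧ dw.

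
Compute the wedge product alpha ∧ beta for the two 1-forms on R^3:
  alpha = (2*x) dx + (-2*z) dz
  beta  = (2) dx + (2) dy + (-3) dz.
alpha ∧ beta = (4*x) dx ∧ dy + (-6*x + 4*z) dx ∧ dz + (4*z) dy ∧ dz

Distribute the wedge, using dx_i ∧ dx_j = -dx_j ∧ dx_i and dx_i ∧ dx_i = 0. For each pair (i, j) with i < j, the coefficient of dx_i ∧ dx_j in alpha ∧ beta is (alpha_i * beta_j - alpha_j * beta_i). Collecting: alpha ∧ beta = (4*x) dx ∧ dy + (-6*x + 4*z) dx ∧ dz + (4*z) dy ∧ dz.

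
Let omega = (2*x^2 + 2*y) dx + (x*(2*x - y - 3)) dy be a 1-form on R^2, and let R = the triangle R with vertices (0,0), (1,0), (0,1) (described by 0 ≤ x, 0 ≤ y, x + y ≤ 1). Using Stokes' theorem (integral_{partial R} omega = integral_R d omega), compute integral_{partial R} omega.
integral_(partial R) omega = -2

Stokes: integral_partial_R omega = integral_R d omega with d omega = (∂Q/∂x - ∂P/∂y) dx ∧ dy.
  ∂Q/∂x = 4*x - y - 3
  ∂P/∂y = 2
  integrand = ∂Q/∂x - ∂P/∂y = 4*x - y - 5.
Integrating over R: integral_0^1 integral_0^{1-x} (4*x - y - 5) dy dx = -2.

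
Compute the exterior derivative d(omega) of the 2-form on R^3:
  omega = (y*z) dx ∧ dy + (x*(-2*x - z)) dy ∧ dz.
d(omega) = (-4*x + y - z) dx ∧ dy ∧ dz

For a 2-form omega = sum_{i<j} g_{ij} dx_i ∧ dx_j, the exterior derivative is
  d(omega) = sum_{i<j} d(g_{ij}) ∧ dx_i ∧ dx_j = sum_{i<j, k} (∂g_{ij}/∂x_k) dx_k ∧ dx_i ∧ dx_j.
Expand each term, using dx_k ∧ dx_i ∧ dx_j = sgn(permutation) dx_{(a)} ∧ dx_{(b)} ∧ dx_{(c)} with (a < b < c) sorted:
  d(y*z) includes (∂/∂z)(y*z) dz = (y) dz, which multiplied by dx ∧ dy gives (y) dx ∧ dy ∧ dz
  d(x*(-2*x - z)) includes (∂/∂x)(x*(-2*x - z)) dx = (-4*x - z) dx, which multiplied by dy ∧ dz gives (-4*x - z) dx ∧ dy ∧ dz
Collecting like 3-forms: d(omega) = (-4*x + y - z) dx ∧ dy ∧ dz.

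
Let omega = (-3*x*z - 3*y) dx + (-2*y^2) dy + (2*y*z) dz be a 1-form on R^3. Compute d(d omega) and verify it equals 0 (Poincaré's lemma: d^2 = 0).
d(d omega) = 0

Step 1: d omega = sum_{i<j} (∂f_j/∂x_i - ∂f_i/∂x_j) dx_i ∧ dx_j:
  coeff of dx ∧ dy: 3
  coeff of dx ∧ dz: 3*x
  coeff of dy ∧ dz: 2*z
Step 2: Apply d again to each 2-form coefficient. The only possible 3-form in R^3 is dx ∧ dy ∧ dz, with coefficient
  ∂(coeff of dy∧dz)/∂x - ∂(coeff of dx∧dz)/∂y + ∂(coeff of dx∧dy)/∂z
  = ∂/∂x (2*z) - ∂/∂y (3*x) + ∂/∂z (3).
Each of these terms simplifies to sums of mixed partials that cancel in pairs. The result is 0 (by equality of mixed partials for smooth functions — Schwarz / Clairaut).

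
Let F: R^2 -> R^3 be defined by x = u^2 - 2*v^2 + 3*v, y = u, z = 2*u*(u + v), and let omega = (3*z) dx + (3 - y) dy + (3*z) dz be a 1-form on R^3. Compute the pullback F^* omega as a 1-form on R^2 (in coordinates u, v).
F^* omega = (36*u^3 + 48*u^2*v + 12*u*v^2 - u + 3) du + (6*u*(2*u^2 - 2*u*v + 3*u - 4*v^2 + 3*v)) dv

Using F^*(f dg) = (f ∘ F) d(g ∘ F), substitute each coordinate x_i by F_i(u, v) in f_i, and replace dx_i by d F_i = (∂F_i/∂u) du + (∂F_i/∂v) dv.
  For the x component: f_1(F) = 6*u*(u + v); d F_1 = (2*u) du + (3 - 4*v) dv
  For the y component: f_2(F) = 3 - u; d F_2 = (1) du + (0) dv
  For the z component: f_3(F) = 6*u*(u + v); d F_3 = (4*u + 2*v) du + (2*u) dv
Combining and collecting du, dv coefficients:
  coeff of du: 36*u^3 + 48*u^2*v + 12*u*v^2 - u + 3
  coeff of dv: 6*u*(2*u^2 - 2*u*v + 3*u - 4*v^2 + 3*v)
F^* omega = (36*u^3 + 48*u^2*v + 12*u*v^2 - u + 3) du + (6*u*(2*u^2 - 2*u*v + 3*u - 4*v^2 + 3*v)) dv.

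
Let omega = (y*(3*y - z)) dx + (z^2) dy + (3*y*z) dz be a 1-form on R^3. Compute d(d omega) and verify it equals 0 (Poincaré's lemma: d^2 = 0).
d(d omega) = 0

Step 1: d omega = sum_{i<j} (∂f_j/∂x_i - ∂f_i/∂x_j) dx_i ∧ dx_j:
  coeff of dx ∧ dy: -6*y + z
  coeff of dx ∧ dz: y
  coeff of dy ∧ dz: z
Step 2: Apply d again to each 2-form coefficient. The only possible 3-form in R^3 is dx ∧ dy ∧ dz, with coefficient
  ∂(coeff of dy∧dz)/∂x - ∂(coeff of dx∧dz)/∂y + ∂(coeff of dx∧dy)/∂z
  = ∂/∂x (z) - ∂/∂y (y) + ∂/∂z (-6*y + z).
Each of these terms simplifies to sums of mixed partials that cancel in pairs. The result is 0 (by equality of mixed partials for smooth functions — Schwarz / Clairaut).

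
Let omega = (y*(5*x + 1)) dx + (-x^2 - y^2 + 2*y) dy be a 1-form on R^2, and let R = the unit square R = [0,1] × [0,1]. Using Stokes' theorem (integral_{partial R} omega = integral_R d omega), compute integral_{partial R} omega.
integral_(partial R) omega = -9/2

Stokes: integral_partial_R omega = integral_R d omega with d omega = (∂Q/∂x - ∂P/∂y) dx ∧ dy.
  ∂Q/∂x = -2*x
  ∂P/∂y = 5*x + 1
  integrand = ∂Q/∂x - ∂P/∂y = -7*x - 1.
Integrating over R: integral_0^1 integral_0^1 (-7*x - 1) dx dy = -9/2.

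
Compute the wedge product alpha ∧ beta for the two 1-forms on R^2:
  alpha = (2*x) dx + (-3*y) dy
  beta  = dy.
alpha ∧ beta = (2*x) dx ∧ dy

Distribute the wedge, using dx_i ∧ dx_j = -dx_j ∧ dx_i and dx_i ∧ dx_i = 0. For each pair (i, j) with i < j, the coefficient of dx_i ∧ dx_j in alpha ∧ beta is (alpha_i * beta_j - alpha_j * beta_i). Collecting: alpha ∧ beta = (2*x) dx ∧ dy.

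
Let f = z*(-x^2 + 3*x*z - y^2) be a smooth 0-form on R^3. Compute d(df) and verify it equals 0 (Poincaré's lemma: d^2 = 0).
d(df) = 0

Step 1: df = sum_i (∂f/∂x_i) dx_i = (z*(-2*x + 3*z)) dx + (-2*y*z) dy + (-x^2 + 6*x*z - y^2) dz.
Step 2: Apply d again. Using the 1-form formula, the coefficient of dx ∧ dy in d(df) is ∂^2 f/∂x ∂y - ∂^2 f/∂y ∂x = (0) - (0) = 0 (equality of mixed partials for smooth f).
Similarly for dx ∧ dz and dy ∧ dz — all coefficients vanish. So d(df) = 0.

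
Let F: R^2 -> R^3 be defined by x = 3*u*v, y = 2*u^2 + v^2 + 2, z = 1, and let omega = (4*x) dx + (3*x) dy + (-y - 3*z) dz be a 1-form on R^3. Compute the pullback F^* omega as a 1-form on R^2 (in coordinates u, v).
F^* omega = (36*u*v*(u + v)) du + (18*u*v*(2*u + v)) dv

Using F^*(f dg) = (f ∘ F) d(g ∘ F), substitute each coordinate x_i by F_i(u, v) in f_i, and replace dx_i by d F_i = (∂F_i/∂u) du + (∂F_i/∂v) dv.
  For the x component: f_1(F) = 12*u*v; d F_1 = (3*v) du + (3*u) dv
  For the y component: f_2(F) = 9*u*v; d F_2 = (4*u) du + (2*v) dv
  For the z component: f_3(F) = -2*u^2 - v^2 - 5; d F_3 = (0) du + (0) dv
Combining and collecting du, dv coefficients:
  coeff of du: 36*u*v*(u + v)
  coeff of dv: 18*u*v*(2*u + v)
F^* omega = (36*u*v*(u + v)) du + (18*u*v*(2*u + v)) dv.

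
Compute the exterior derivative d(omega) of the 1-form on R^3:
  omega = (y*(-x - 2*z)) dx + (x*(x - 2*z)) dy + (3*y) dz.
d(omega) = (3*x) dx ∧ dy + (2*y) dx ∧ dz + (2*x + 3) dy ∧ dz

For a 1-form omega = sum_i f_i dx_i, the exterior derivative is
  d(omega) = sum_{i < j} (∂f_j/∂x_i - ∂f_i/∂x_j) dx_i ∧ dx_j.
  coefficient of dx ∧ dy: ∂f_2/∂x - ∂f_1/∂y = ∂(x*(x - 2*z))/∂x - ∂(y*(-x - 2*z))/∂y = 3*x
  coefficient of dx ∧ dz: ∂f_3/∂x - ∂f_1/∂z = ∂(3*y)/∂x - ∂(y*(-x - 2*z))/∂z = 2*y
  coefficient of dy ∧ dz: ∂f_3/∂y - ∂f_2/∂z = ∂(3*y)/∂y - ∂(x*(x - 2*z))/∂z = 2*x + 3
Assembling: d(omega) = (3*x) dx ∧ dy + (2*y) dx ∧ dz + (2*x + 3) dy ∧ dz.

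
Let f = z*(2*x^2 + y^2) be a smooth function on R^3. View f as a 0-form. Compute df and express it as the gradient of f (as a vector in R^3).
df = (4*x*z) dx + (2*y*z) dy + (2*x^2 + y^2) dz; grad f = (4*x*z, 2*y*z, 2*x^2 + y^2)

For a 0-form f, d f = (∂f/∂x) dx + (∂f/∂y) dy + (∂f/∂z) dz. The components of the vector representation are exactly the entries of grad f in Cartesian coordinates:
  ∂f/∂x = 4*x*z
  ∂f/∂y = 2*y*z
  ∂f/∂z = 2*x^2 + y^2.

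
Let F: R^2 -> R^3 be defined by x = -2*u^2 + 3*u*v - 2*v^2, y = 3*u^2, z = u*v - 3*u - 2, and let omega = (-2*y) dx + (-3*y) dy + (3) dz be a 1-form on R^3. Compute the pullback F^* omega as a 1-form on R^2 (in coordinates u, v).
F^* omega = (-30*u^3 - 18*u^2*v + 3*v - 9) du + (3*u*(-6*u^2 + 8*u*v + 1)) dv

Using F^*(f dg) = (f ∘ F) d(g ∘ F), substitute each coordinate x_i by F_i(u, v) in f_i, and replace dx_i by d F_i = (∂F_i/∂u) du + (∂F_i/∂v) dv.
  For the x component: f_1(F) = -6*u^2; d F_1 = (-4*u + 3*v) du + (3*u - 4*v) dv
  For the y component: f_2(F) = -9*u^2; d F_2 = (6*u) du + (0) dv
  For the z component: f_3(F) = 3; d F_3 = (v - 3) du + (u) dv
Combining and collecting du, dv coefficients:
  coeff of du: -30*u^3 - 18*u^2*v + 3*v - 9
  coeff of dv: 3*u*(-6*u^2 + 8*u*v + 1)
F^* omega = (-30*u^3 - 18*u^2*v + 3*v - 9) du + (3*u*(-6*u^2 + 8*u*v + 1)) dv.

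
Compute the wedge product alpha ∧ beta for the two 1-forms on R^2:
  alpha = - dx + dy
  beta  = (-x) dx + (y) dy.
alpha ∧ beta = (x - y) dx ∧ dy

Distribute the wedge, using dx_i ∧ dx_j = -dx_j ∧ dx_i and dx_i ∧ dx_i = 0. For each pair (i, j) with i < j, the coefficient of dx_i ∧ dx_j in alpha ∧ beta is (alpha_i * beta_j - alpha_j * beta_i). Collecting: alpha ∧ beta = (x - y) dx ∧ dy.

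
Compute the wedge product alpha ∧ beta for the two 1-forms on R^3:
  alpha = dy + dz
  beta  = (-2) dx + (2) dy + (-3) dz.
alpha ∧ beta = (2) dx ∧ dy + (-5) dy ∧ dz + (2) dx ∧ dz

Distribute the wedge, using dx_i ∧ dx_j = -dx_j ∧ dx_i and dx_i ∧ dx_i = 0. For each pair (i, j) with i < j, the coefficient of dx_i ∧ dx_j in alpha ∧ beta is (alpha_i * beta_j - alpha_j * beta_i). Collecting: alpha ∧ beta = (2) dx ∧ dy + (-5) dy ∧ dz + (2) dx ∧ dz.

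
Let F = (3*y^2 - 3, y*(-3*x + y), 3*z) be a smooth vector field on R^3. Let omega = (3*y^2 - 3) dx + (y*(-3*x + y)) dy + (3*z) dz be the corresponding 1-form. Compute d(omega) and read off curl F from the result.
d(omega) = (0) dy ∧ dz + (0) dz ∧ dx + (-9*y) dx ∧ dy; curl F = (0, 0, -9*y)

d omega = sum_{i<j} (∂f_j/∂x_i - ∂f_i/∂x_j) dx_i ∧ dx_j. Under the identification (dy ∧ dz, dz ∧ dx, dx ∧ dy) ↔ (e_x, e_y, e_z), the coefficients are exactly the components of curl F. Compute:
  ∂R/∂y - ∂Q/∂z = (0) - (0) = 0
  ∂P/∂z - ∂R/∂x = (0) - (0) = 0
  ∂Q/∂x - ∂P/∂y = (-3*y) - (6*y) = -9*y.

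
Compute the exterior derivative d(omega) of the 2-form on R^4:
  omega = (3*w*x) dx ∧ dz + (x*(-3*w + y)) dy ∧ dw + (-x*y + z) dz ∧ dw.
d(omega) = (3*x - y) dx ∧ dz ∧ dw + (-3*w + y) dx ∧ dy ∧ dw + (-x) dy ∧ dz ∧ dw

For a 2-form omega = sum_{i<j} g_{ij} dx_i ∧ dx_j, the exterior derivative is
  d(omega) = sum_{i<j} d(g_{ij}) ∧ dx_i ∧ dx_j = sum_{i<j, k} (∂g_{ij}/∂x_k) dx_k ∧ dx_i ∧ dx_j.
Expand each term, using dx_k ∧ dx_i ∧ dx_j = sgn(permutation) dx_{(a)} ∧ dx_{(b)} ∧ dx_{(c)} with (a < b < c) sorted:
  d(3*w*x) includes (∂/∂w)(3*w*x) dw = (3*x) dw, which multiplied by dx ∧ dz gives (3*x) dx ∧ dz ∧ dw
  d(x*(-3*w + y)) includes (∂/∂x)(x*(-3*w + y)) dx = (-3*w + y) dx, which multiplied by dy ∧ dw gives (-3*w + y) dx ∧ dy ∧ dw
  d(-x*y + z) includes (∂/∂x)(-x*y + z) dx = (-y) dx, which multiplied by dz ∧ dw gives (-y) dx ∧ dz ∧ dw
  d(-x*y + z) includes (∂/∂y)(-x*y + z) dy = (-x) dy, which multiplied by dz ∧ dw gives (-x) dy ∧ dz ∧ dw
Collecting like 3-forms: d(omega) = (3*x - y) dx ∧ dz ∧ dw + (-3*w + y) dx ∧ dy ∧ dw + (-x) dy ∧ dz ∧ dw.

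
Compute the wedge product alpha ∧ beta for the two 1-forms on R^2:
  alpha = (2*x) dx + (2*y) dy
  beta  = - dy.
alpha ∧ beta = (-2*x) dx ∧ dy

Distribute the wedge, using dx_i ∧ dx_j = -dx_j ∧ dx_i and dx_i ∧ dx_i = 0. For each pair (i, j) with i < j, the coefficient of dx_i ∧ dx_j in alpha ∧ beta is (alpha_i * beta_j - alpha_j * beta_i). Collecting: alpha ∧ beta = (-2*x) dx ∧ dy.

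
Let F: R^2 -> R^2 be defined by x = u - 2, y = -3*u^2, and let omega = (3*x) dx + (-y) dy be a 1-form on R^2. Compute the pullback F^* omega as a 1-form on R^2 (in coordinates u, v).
F^* omega = (-18*u^3 + 3*u - 6) du

Using F^*(f dg) = (f ∘ F) d(g ∘ F), substitute each coordinate x_i by F_i(u, v) in f_i, and replace dx_i by d F_i = (∂F_i/∂u) du + (∂F_i/∂v) dv.
  For the x component: f_1(F) = 3*u - 6; d F_1 = (1) du + (0) dv
  For the y component: f_2(F) = 3*u^2; d F_2 = (-6*u) du + (0) dv
Combining and collecting du, dv coefficients:
  coeff of du: -18*u^3 + 3*u - 6
  coeff of dv: 0
F^* omega = (-18*u^3 + 3*u - 6) du.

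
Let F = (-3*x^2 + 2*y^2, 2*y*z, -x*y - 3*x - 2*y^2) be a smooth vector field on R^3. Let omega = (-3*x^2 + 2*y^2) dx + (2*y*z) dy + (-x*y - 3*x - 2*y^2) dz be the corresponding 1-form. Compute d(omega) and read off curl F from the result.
d(omega) = (-x - 6*y) dy ∧ dz + (y + 3) dz ∧ dx + (-4*y) dx ∧ dy; curl F = (-x - 6*y, y + 3, -4*y)

d omega = sum_{i<j} (∂f_j/∂x_i - ∂f_i/∂x_j) dx_i ∧ dx_j. Under the identification (dy ∧ dz, dz ∧ dx, dx ∧ dy) ↔ (e_x, e_y, e_z), the coefficients are exactly the components of curl F. Compute:
  ∂R/∂y - ∂Q/∂z = (-x - 4*y) - (2*y) = -x - 6*y
  ∂P/∂z - ∂R/∂x = (0) - (-y - 3) = y + 3
  ∂Q/∂x - ∂P/∂y = (0) - (4*y) = -4*y.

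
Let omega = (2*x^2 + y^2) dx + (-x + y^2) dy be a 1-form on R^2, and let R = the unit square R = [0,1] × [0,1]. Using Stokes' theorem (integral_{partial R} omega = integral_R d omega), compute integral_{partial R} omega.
integral_(partial R) omega = -2

Stokes: integral_partial_R omega = integral_R d omega with d omega = (∂Q/∂x - ∂P/∂y) dx ∧ dy.
  ∂Q/∂x = -1
  ∂P/∂y = 2*y
  integrand = ∂Q/∂x - ∂P/∂y = -2*y - 1.
Integrating over R: integral_0^1 integral_0^1 (-2*y - 1) dx dy = -2.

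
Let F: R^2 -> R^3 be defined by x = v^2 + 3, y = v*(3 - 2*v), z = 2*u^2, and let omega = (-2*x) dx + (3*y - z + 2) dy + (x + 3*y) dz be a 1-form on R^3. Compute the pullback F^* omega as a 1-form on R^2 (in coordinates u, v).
F^* omega = (4*u*(-5*v^2 + 9*v + 3)) du + (8*u^2*v - 6*u^2 + 20*v^3 - 54*v^2 + 7*v + 6) dv

Using F^*(f dg) = (f ∘ F) d(g ∘ F), substitute each coordinate x_i by F_i(u, v) in f_i, and replace dx_i by d F_i = (∂F_i/∂u) du + (∂F_i/∂v) dv.
  For the x component: f_1(F) = -2*v^2 - 6; d F_1 = (0) du + (2*v) dv
  For the y component: f_2(F) = -2*u^2 - 6*v^2 + 9*v + 2; d F_2 = (0) du + (3 - 4*v) dv
  For the z component: f_3(F) = -5*v^2 + 9*v + 3; d F_3 = (4*u) du + (0) dv
Combining and collecting du, dv coefficients:
  coeff of du: 4*u*(-5*v^2 + 9*v + 3)
  coeff of dv: 8*u^2*v - 6*u^2 + 20*v^3 - 54*v^2 + 7*v + 6
F^* omega = (4*u*(-5*v^2 + 9*v + 3)) du + (8*u^2*v - 6*u^2 + 20*v^3 - 54*v^2 + 7*v + 6) dv.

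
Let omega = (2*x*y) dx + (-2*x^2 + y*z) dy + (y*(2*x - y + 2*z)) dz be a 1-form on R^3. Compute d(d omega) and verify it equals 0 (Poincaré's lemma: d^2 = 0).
d(d omega) = 0

Step 1: d omega = sum_{i<j} (∂f_j/∂x_i - ∂f_i/∂x_j) dx_i ∧ dx_j:
  coeff of dx ∧ dy: -6*x
  coeff of dx ∧ dz: 2*y
  coeff of dy ∧ dz: 2*x - 3*y + 2*z
Step 2: Apply d again to each 2-form coefficient. The only possible 3-form in R^3 is dx ∧ dy ∧ dz, with coefficient
  ∂(coeff of dy∧dz)/∂x - ∂(coeff of dx∧dz)/∂y + ∂(coeff of dx∧dy)/∂z
  = ∂/∂x (2*x - 3*y + 2*z) - ∂/∂y (2*y) + ∂/∂z (-6*x).
Each of these terms simplifies to sums of mixed partials that cancel in pairs. The result is 0 (by equality of mixed partials for smooth functions — Schwarz / Clairaut).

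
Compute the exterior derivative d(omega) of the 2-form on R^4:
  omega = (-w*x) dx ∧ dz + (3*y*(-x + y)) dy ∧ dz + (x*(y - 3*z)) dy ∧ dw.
d(omega) = (-x) dx ∧ dz ∧ dw + (-3*y) dx ∧ dy ∧ dz + (y - 3*z) dx ∧ dy ∧ dw + (3*x) dy ∧ dz ∧ dw

For a 2-form omega = sum_{i<j} g_{ij} dx_i ∧ dx_j, the exterior derivative is
  d(omega) = sum_{i<j} d(g_{ij}) ∧ dx_i ∧ dx_j = sum_{i<j, k} (∂g_{ij}/∂x_k) dx_k ∧ dx_i ∧ dx_j.
Expand each term, using dx_k ∧ dx_i ∧ dx_j = sgn(permutation) dx_{(a)} ∧ dx_{(b)} ∧ dx_{(c)} with (a < b < c) sorted:
  d(-w*x) includes (∂/∂w)(-w*x) dw = (-x) dw, which multiplied by dx ∧ dz gives (-x) dx ∧ dz ∧ dw
  d(3*y*(-x + y)) includes (∂/∂x)(3*y*(-x + y)) dx = (-3*y) dx, which multiplied by dy ∧ dz gives (-3*y) dx ∧ dy ∧ dz
  d(x*(y - 3*z)) includes (∂/∂x)(x*(y - 3*z)) dx = (y - 3*z) dx, which multiplied by dy ∧ dw gives (y - 3*z) dx ∧ dy ∧ dw
  d(x*(y - 3*z)) includes (∂/∂z)(x*(y - 3*z)) dz = (-3*x) dz, which multiplied by dy ∧ dw gives (3*x) dy ∧ dz ∧ dw
Collecting like 3-forms: d(omega) = (-x) dx ∧ dz ∧ dw + (-3*y) dx ∧ dy ∧ dz + (y - 3*z) dx ∧ dy ∧ dw + (3*x) dy ∧ dz ∧ dw.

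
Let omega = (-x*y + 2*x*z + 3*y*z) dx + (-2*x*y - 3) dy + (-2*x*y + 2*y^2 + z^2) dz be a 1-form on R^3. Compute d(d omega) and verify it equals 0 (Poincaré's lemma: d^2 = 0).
d(d omega) = 0

Step 1: d omega = sum_{i<j} (∂f_j/∂x_i - ∂f_i/∂x_j) dx_i ∧ dx_j:
  coeff of dx ∧ dy: x - 2*y - 3*z
  coeff of dx ∧ dz: -2*x - 5*y
  coeff of dy ∧ dz: -2*x + 4*y
Step 2: Apply d again to each 2-form coefficient. The only possible 3-form in R^3 is dx ∧ dy ∧ dz, with coefficient
  ∂(coeff of dy∧dz)/∂x - ∂(coeff of dx∧dz)/∂y + ∂(coeff of dx∧dy)/∂z
  = ∂/∂x (-2*x + 4*y) - ∂/∂y (-2*x - 5*y) + ∂/∂z (x - 2*y - 3*z).
Each of these terms simplifies to sums of mixed partials that cancel in pairs. The result is 0 (by equality of mixed partials for smooth functions — Schwarz / Clairaut).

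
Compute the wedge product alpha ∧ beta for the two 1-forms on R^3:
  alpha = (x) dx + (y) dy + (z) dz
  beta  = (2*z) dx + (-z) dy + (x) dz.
alpha ∧ beta = (-z*(x + 2*y)) dx ∧ dy + (x^2 - 2*z^2) dx ∧ dz + (x*y + z^2) dy ∧ dz

Distribute the wedge, using dx_i ∧ dx_j = -dx_j ∧ dx_i and dx_i ∧ dx_i = 0. For each pair (i, j) with i < j, the coefficient of dx_i ∧ dx_j in alpha ∧ beta is (alpha_i * beta_j - alpha_j * beta_i). Collecting: alpha ∧ beta = (-z*(x + 2*y)) dx ∧ dy + (x^2 - 2*z^2) dx ∧ dz + (x*y + z^2) dy ∧ dz.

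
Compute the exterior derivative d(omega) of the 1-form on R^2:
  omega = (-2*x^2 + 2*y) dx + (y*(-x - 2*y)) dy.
d(omega) = (-y - 2) dx ∧ dy

For a 1-form omega = sum_i f_i dx_i, the exterior derivative is
  d(omega) = sum_{i < j} (∂f_j/∂x_i - ∂f_i/∂x_j) dx_i ∧ dx_j.
  coefficient of dx ∧ dy: ∂f_2/∂x - ∂f_1/∂y = ∂(y*(-x - 2*y))/∂x - ∂(-2*x^2 + 2*y)/∂y = -y - 2
Assembling: d(omega) = (-y - 2) dx ∧ dy.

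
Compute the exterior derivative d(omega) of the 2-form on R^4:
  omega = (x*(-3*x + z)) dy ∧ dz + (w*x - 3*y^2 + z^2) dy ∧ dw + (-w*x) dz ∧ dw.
d(omega) = (-6*x + z) dx ∧ dy ∧ dz + (w) dx ∧ dy ∧ dw + (-2*z) dy ∧ dz ∧ dw + (-w) dx ∧ dz ∧ dw

For a 2-form omega = sum_{i<j} g_{ij} dx_i ∧ dx_j, the exterior derivative is
  d(omega) = sum_{i<j} d(g_{ij}) ∧ dx_i ∧ dx_j = sum_{i<j, k} (∂g_{ij}/∂x_k) dx_k ∧ dx_i ∧ dx_j.
Expand each term, using dx_k ∧ dx_i ∧ dx_j = sgn(permutation) dx_{(a)} ∧ dx_{(b)} ∧ dx_{(c)} with (a < b < c) sorted:
  d(x*(-3*x + z)) includes (∂/∂x)(x*(-3*x + z)) dx = (-6*x + z) dx, which multiplied by dy ∧ dz gives (-6*x + z) dx ∧ dy ∧ dz
  d(w*x - 3*y^2 + z^2) includes (∂/∂x)(w*x - 3*y^2 + z^2) dx = (w) dx, which multiplied by dy ∧ dw gives (w) dx ∧ dy ∧ dw
  d(w*x - 3*y^2 + z^2) includes (∂/∂z)(w*x - 3*y^2 + z^2) dz = (2*z) dz, which multiplied by dy ∧ dw gives (-2*z) dy ∧ dz ∧ dw
  d(-w*x) includes (∂/∂x)(-w*x) dx = (-w) dx, which multiplied by dz ∧ dw gives (-w) dx ∧ dz ∧ dw
Collecting like 3-forms: d(omega) = (-6*x + z) dx ∧ dy ∧ dz + (w) dx ∧ dy ∧ dw + (-2*z) dy ∧ dz ∧ dw + (-w) dx ∧ dz ∧ dw.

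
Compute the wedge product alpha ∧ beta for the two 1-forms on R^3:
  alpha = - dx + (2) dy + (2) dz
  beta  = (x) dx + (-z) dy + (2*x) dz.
alpha ∧ beta = (-2*x + z) dx ∧ dy + (-4*x) dx ∧ dz + (4*x + 2*z) dy ∧ dz

Distribute the wedge, using dx_i ∧ dx_j = -dx_j ∧ dx_i and dx_i ∧ dx_i = 0. For each pair (i, j) with i < j, the coefficient of dx_i ∧ dx_j in alpha ∧ beta is (alpha_i * beta_j - alpha_j * beta_i). Collecting: alpha ∧ beta = (-2*x + z) dx ∧ dy + (-4*x) dx ∧ dz + (4*x + 2*z) dy ∧ dz.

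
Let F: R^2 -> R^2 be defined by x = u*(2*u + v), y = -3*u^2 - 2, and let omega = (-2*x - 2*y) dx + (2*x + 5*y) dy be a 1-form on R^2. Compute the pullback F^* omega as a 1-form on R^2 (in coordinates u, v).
F^* omega = (74*u^3 - 18*u^2*v - 2*u*v^2 + 76*u + 4*v) du + (2*u*(u^2 - u*v + 2)) dv

Using F^*(f dg) = (f ∘ F) d(g ∘ F), substitute each coordinate x_i by F_i(u, v) in f_i, and replace dx_i by d F_i = (∂F_i/∂u) du + (∂F_i/∂v) dv.
  For the x component: f_1(F) = 2*u^2 - 2*u*v + 4; d F_1 = (4*u + v) du + (u) dv
  For the y component: f_2(F) = -11*u^2 + 2*u*v - 10; d F_2 = (-6*u) du + (0) dv
Combining and collecting du, dv coefficients:
  coeff of du: 74*u^3 - 18*u^2*v - 2*u*v^2 + 76*u + 4*v
  coeff of dv: 2*u*(u^2 - u*v + 2)
F^* omega = (74*u^3 - 18*u^2*v - 2*u*v^2 + 76*u + 4*v) du + (2*u*(u^2 - u*v + 2)) dv.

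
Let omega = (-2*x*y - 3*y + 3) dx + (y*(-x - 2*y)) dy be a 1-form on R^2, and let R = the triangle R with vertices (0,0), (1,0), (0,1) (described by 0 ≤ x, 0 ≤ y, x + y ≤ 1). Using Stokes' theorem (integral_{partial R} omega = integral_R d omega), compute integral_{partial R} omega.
integral_(partial R) omega = 5/3

Stokes: integral_partial_R omega = integral_R d omega with d omega = (∂Q/∂x - ∂P/∂y) dx ∧ dy.
  ∂Q/∂x = -y
  ∂P/∂y = -2*x - 3
  integrand = ∂Q/∂x - ∂P/∂y = 2*x - y + 3.
Integrating over R: integral_0^1 integral_0^{1-x} (2*x - y + 3) dy dx = 5/3.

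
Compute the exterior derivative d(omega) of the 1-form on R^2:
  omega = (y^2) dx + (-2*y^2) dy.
d(omega) = (-2*y) dx ∧ dy

For a 1-form omega = sum_i f_i dx_i, the exterior derivative is
  d(omega) = sum_{i < j} (∂f_j/∂x_i - ∂f_i/∂x_j) dx_i ∧ dx_j.
  coefficient of dx ∧ dy: ∂f_2/∂x - ∂f_1/∂y = ∂(-2*y^2)/∂x - ∂(y^2)/∂y = -2*y
Assembling: d(omega) = (-2*y) dx ∧ dy.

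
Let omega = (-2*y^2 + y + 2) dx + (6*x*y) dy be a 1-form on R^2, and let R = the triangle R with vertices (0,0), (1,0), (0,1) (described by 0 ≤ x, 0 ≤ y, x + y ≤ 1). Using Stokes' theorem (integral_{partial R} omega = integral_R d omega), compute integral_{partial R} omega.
integral_(partial R) omega = 7/6

Stokes: integral_partial_R omega = integral_R d omega with d omega = (∂Q/∂x - ∂P/∂y) dx ∧ dy.
  ∂Q/∂x = 6*y
  ∂P/∂y = 1 - 4*y
  integrand = ∂Q/∂x - ∂P/∂y = 10*y - 1.
Integrating over R: integral_0^1 integral_0^{1-x} (10*y - 1) dy dx = 7/6.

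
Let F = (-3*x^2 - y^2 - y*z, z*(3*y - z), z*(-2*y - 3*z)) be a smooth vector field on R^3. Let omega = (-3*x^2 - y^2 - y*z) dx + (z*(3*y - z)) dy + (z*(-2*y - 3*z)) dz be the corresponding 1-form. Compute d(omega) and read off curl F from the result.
d(omega) = (-3*y) dy ∧ dz + (-y) dz ∧ dx + (2*y + z) dx ∧ dy; curl F = (-3*y, -y, 2*y + z)

d omega = sum_{i<j} (∂f_j/∂x_i - ∂f_i/∂x_j) dx_i ∧ dx_j. Under the identification (dy ∧ dz, dz ∧ dx, dx ∧ dy) ↔ (e_x, e_y, e_z), the coefficients are exactly the components of curl F. Compute:
  ∂R/∂y - ∂Q/∂z = (-2*z) - (3*y - 2*z) = -3*y
  ∂P/∂z - ∂R/∂x = (-y) - (0) = -y
  ∂Q/∂x - ∂P/∂y = (0) - (-2*y - z) = 2*y + z.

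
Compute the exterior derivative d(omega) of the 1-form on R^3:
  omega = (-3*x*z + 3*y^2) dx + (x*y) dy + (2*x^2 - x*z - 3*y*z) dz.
d(omega) = (-5*y) dx ∧ dy + (7*x - z) dx ∧ dz + (-3*z) dy ∧ dz

For a 1-form omega = sum_i f_i dx_i, the exterior derivative is
  d(omega) = sum_{i < j} (∂f_j/∂x_i - ∂f_i/∂x_j) dx_i ∧ dx_j.
  coefficient of dx ∧ dy: ∂f_2/∂x - ∂f_1/∂y = ∂(x*y)/∂x - ∂(-3*x*z + 3*y^2)/∂y = -5*y
  coefficient of dx ∧ dz: ∂f_3/∂x - ∂f_1/∂z = ∂(2*x^2 - x*z - 3*y*z)/∂x - ∂(-3*x*z + 3*y^2)/∂z = 7*x - z
  coefficient of dy ∧ dz: ∂f_3/∂y - ∂f_2/∂z = ∂(2*x^2 - x*z - 3*y*z)/∂y - ∂(x*y)/∂z = -3*z
Assembling: d(omega) = (-5*y) dx ∧ dy + (7*x - z) dx ∧ dz + (-3*z) dy ∧ dz.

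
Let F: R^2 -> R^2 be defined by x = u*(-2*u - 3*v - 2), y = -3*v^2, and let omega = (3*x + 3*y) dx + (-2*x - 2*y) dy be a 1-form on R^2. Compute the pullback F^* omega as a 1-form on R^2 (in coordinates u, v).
F^* omega = (24*u^3 + 54*u^2*v + 36*u^2 + 63*u*v^2 + 36*u*v + 12*u + 27*v^3 + 18*v^2) du + (18*u^3 + 3*u^2*v + 18*u^2 - 9*u*v^2 - 24*u*v - 36*v^3) dv

Using F^*(f dg) = (f ∘ F) d(g ∘ F), substitute each coordinate x_i by F_i(u, v) in f_i, and replace dx_i by d F_i = (∂F_i/∂u) du + (∂F_i/∂v) dv.
  For the x component: f_1(F) = -6*u^2 - 9*u*v - 6*u - 9*v^2; d F_1 = (-4*u - 3*v - 2) du + (-3*u) dv
  For the y component: f_2(F) = 4*u^2 + 6*u*v + 4*u + 6*v^2; d F_2 = (0) du + (-6*v) dv
Combining and collecting du, dv coefficients:
  coeff of du: 24*u^3 + 54*u^2*v + 36*u^2 + 63*u*v^2 + 36*u*v + 12*u + 27*v^3 + 18*v^2
  coeff of dv: 18*u^3 + 3*u^2*v + 18*u^2 - 9*u*v^2 - 24*u*v - 36*v^3
F^* omega = (24*u^3 + 54*u^2*v + 36*u^2 + 63*u*v^2 + 36*u*v + 12*u + 27*v^3 + 18*v^2) du + (18*u^3 + 3*u^2*v + 18*u^2 - 9*u*v^2 - 24*u*v - 36*v^3) dv.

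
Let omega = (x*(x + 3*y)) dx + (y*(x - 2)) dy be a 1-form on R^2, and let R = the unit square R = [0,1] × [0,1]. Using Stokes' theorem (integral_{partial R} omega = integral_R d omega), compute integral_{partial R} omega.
integral_(partial R) omega = -1

Stokes: integral_partial_R omega = integral_R d omega with d omega = (∂Q/∂x - ∂P/∂y) dx ∧ dy.
  ∂Q/∂x = y
  ∂P/∂y = 3*x
  integrand = ∂Q/∂x - ∂P/∂y = -3*x + y.
Integrating over R: integral_0^1 integral_0^1 (-3*x + y) dx dy = -1.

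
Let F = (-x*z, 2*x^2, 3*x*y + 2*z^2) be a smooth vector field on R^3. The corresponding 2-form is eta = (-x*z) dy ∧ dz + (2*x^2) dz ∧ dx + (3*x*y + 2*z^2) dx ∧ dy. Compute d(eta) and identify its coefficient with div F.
d(eta) = (3*z) dx ∧ dy ∧ dz; div F = 3*z

For a 2-form in R^3 of the form above, applying d gives a 3-form with coefficient ∂P/∂x + ∂Q/∂y + ∂R/∂z:
  ∂P/∂x = -z
  ∂Q/∂y = 0
  ∂R/∂z = 4*z
Sum = 3*z, which is exactly div F.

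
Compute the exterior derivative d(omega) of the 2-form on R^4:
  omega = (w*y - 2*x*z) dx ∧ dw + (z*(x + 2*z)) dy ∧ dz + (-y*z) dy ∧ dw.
d(omega) = (-w) dx ∧ dy ∧ dw + (2*x) dx ∧ dz ∧ dw + (z) dx ∧ dy ∧ dz + (y) dy ∧ dz ∧ dw

For a 2-form omega = sum_{i<j} g_{ij} dx_i ∧ dx_j, the exterior derivative is
  d(omega) = sum_{i<j} d(g_{ij}) ∧ dx_i ∧ dx_j = sum_{i<j, k} (∂g_{ij}/∂x_k) dx_k ∧ dx_i ∧ dx_j.
Expand each term, using dx_k ∧ dx_i ∧ dx_j = sgn(permutation) dx_{(a)} ∧ dx_{(b)} ∧ dx_{(c)} with (a < b < c) sorted:
  d(w*y - 2*x*z) includes (∂/∂y)(w*y - 2*x*z) dy = (w) dy, which multiplied by dx ∧ dw gives (-w) dx ∧ dy ∧ dw
  d(w*y - 2*x*z) includes (∂/∂z)(w*y - 2*x*z) dz = (-2*x) dz, which multiplied by dx ∧ dw gives (2*x) dx ∧ dz ∧ dw
  d(z*(x + 2*z)) includes (∂/∂x)(z*(x + 2*z)) dx = (z) dx, which multiplied by dy ∧ dz gives (z) dx ∧ dy ∧ dz
  d(-y*z) includes (∂/∂z)(-y*z) dz = (-y) dz, which multiplied by dy ∧ dw gives (y) dy ∧ dz ∧ dw
Collecting like 3-forms: d(omega) = (-w) dx ∧ dy ∧ dw + (2*x) dx ∧ dz ∧ dw + (z) dx ∧ dy ∧ dz + (y) dy ∧ dz ∧ dw.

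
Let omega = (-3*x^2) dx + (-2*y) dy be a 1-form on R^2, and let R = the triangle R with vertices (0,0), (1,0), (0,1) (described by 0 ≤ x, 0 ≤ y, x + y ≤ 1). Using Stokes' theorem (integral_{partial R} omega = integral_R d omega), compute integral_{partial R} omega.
integral_(partial R) omega = 0

Stokes: integral_partial_R omega = integral_R d omega with d omega = (∂Q/∂x - ∂P/∂y) dx ∧ dy.
  ∂Q/∂x = 0
  ∂P/∂y = 0
  integrand = ∂Q/∂x - ∂P/∂y = 0.
Integrating over R: integral_0^1 integral_0^{1-x} (0) dy dx = 0.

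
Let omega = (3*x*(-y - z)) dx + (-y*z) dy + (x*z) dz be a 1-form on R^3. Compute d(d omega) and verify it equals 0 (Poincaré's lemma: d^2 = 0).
d(d omega) = 0

Step 1: d omega = sum_{i<j} (∂f_j/∂x_i - ∂f_i/∂x_j) dx_i ∧ dx_j:
  coeff of dx ∧ dy: 3*x
  coeff of dx ∧ dz: 3*x + z
  coeff of dy ∧ dz: y
Step 2: Apply d again to each 2-form coefficient. The only possible 3-form in R^3 is dx ∧ dy ∧ dz, with coefficient
  ∂(coeff of dy∧dz)/∂x - ∂(coeff of dx∧dz)/∂y + ∂(coeff of dx∧dy)/∂z
  = ∂/∂x (y) - ∂/∂y (3*x + z) + ∂/∂z (3*x).
Each of these terms simplifies to sums of mixed partials that cancel in pairs. The result is 0 (by equality of mixed partials for smooth functions — Schwarz / Clairaut).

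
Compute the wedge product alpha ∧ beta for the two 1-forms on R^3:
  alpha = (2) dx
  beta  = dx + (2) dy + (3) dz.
alpha ∧ beta = (4) dx ∧ dy + (6) dx ∧ dz

Distribute the wedge, using dx_i ∧ dx_j = -dx_j ∧ dx_i and dx_i ∧ dx_i = 0. For each pair (i, j) with i < j, the coefficient of dx_i ∧ dx_j in alpha ∧ beta is (alpha_i * beta_j - alpha_j * beta_i). Collecting: alpha ∧ beta = (4) dx ∧ dy + (6) dx ∧ dz.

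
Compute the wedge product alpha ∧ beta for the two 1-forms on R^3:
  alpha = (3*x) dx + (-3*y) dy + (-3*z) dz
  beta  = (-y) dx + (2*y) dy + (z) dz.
alpha ∧ beta = (3*y*(2*x - y)) dx ∧ dy + (3*z*(x - y)) dx ∧ dz + (3*y*z) dy ∧ dz

Distribute the wedge, using dx_i ∧ dx_j = -dx_j ∧ dx_i and dx_i ∧ dx_i = 0. For each pair (i, j) with i < j, the coefficient of dx_i ∧ dx_j in alpha ∧ beta is (alpha_i * beta_j - alpha_j * beta_i). Collecting: alpha ∧ beta = (3*y*(2*x - y)) dx ∧ dy + (3*z*(x - y)) dx ∧ dz + (3*y*z) dy ∧ dz.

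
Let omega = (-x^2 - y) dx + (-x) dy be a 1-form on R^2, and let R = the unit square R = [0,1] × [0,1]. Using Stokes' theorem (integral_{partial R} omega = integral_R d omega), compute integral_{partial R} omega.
integral_(partial R) omega = 0

Stokes: integral_partial_R omega = integral_R d omega with d omega = (∂Q/∂x - ∂P/∂y) dx ∧ dy.
  ∂Q/∂x = -1
  ∂P/∂y = -1
  integrand = ∂Q/∂x - ∂P/∂y = 0.
Integrating over R: integral_0^1 integral_0^1 (0) dx dy = 0.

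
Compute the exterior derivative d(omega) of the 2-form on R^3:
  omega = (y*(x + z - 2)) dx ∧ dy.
d(omega) = (y) dx ∧ dy ∧ dz

For a 2-form omega = sum_{i<j} g_{ij} dx_i ∧ dx_j, the exterior derivative is
  d(omega) = sum_{i<j} d(g_{ij}) ∧ dx_i ∧ dx_j = sum_{i<j, k} (∂g_{ij}/∂x_k) dx_k ∧ dx_i ∧ dx_j.
Expand each term, using dx_k ∧ dx_i ∧ dx_j = sgn(permutation) dx_{(a)} ∧ dx_{(b)} ∧ dx_{(c)} with (a < b < c) sorted:
  d(y*(x + z - 2)) includes (∂/∂z)(y*(x + z - 2)) dz = (y) dz, which multiplied by dx ∧ dy gives (y) dx ∧ dy ∧ dz
Collecting like 3-forms: d(omega) = (y) dx ∧ dy ∧ dz.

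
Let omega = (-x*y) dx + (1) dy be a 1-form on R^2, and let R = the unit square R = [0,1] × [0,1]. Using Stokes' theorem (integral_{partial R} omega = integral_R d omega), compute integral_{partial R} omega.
integral_(partial R) omega = 1/2

Stokes: integral_partial_R omega = integral_R d omega with d omega = (∂Q/∂x - ∂P/∂y) dx ∧ dy.
  ∂Q/∂x = 0
  ∂P/∂y = -x
  integrand = ∂Q/∂x - ∂P/∂y = x.
Integrating over R: integral_0^1 integral_0^1 (x) dx dy = 1/2.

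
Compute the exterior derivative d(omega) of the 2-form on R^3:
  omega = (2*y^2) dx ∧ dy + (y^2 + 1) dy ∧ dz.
d(omega) = 0

For a 2-form omega = sum_{i<j} g_{ij} dx_i ∧ dx_j, the exterior derivative is
  d(omega) = sum_{i<j} d(g_{ij}) ∧ dx_i ∧ dx_j = sum_{i<j, k} (∂g_{ij}/∂x_k) dx_k ∧ dx_i ∧ dx_j.
Expand each term, using dx_k ∧ dx_i ∧ dx_j = sgn(permutation) dx_{(a)} ∧ dx_{(b)} ∧ dx_{(c)} with (a < b < c) sorted:

Collecting like 3-forms: d(omega) = 0.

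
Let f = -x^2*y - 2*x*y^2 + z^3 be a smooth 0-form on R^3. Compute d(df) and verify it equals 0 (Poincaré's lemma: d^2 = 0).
d(df) = 0

Step 1: df = sum_i (∂f/∂x_i) dx_i = (2*y*(-x - y)) dx + (x*(-x - 4*y)) dy + (3*z^2) dz.
Step 2: Apply d again. Using the 1-form formula, the coefficient of dx ∧ dy in d(df) is ∂^2 f/∂x ∂y - ∂^2 f/∂y ∂x = (-2*x - 4*y) - (-2*x - 4*y) = 0 (equality of mixed partials for smooth f).
Similarly for dx ∧ dz and dy ∧ dz — all coefficients vanish. So d(df) = 0.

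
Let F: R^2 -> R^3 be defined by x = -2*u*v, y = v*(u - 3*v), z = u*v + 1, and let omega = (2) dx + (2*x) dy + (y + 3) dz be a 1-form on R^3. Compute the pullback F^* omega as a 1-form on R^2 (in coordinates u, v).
F^* omega = (v*(-3*u*v - 3*v^2 - 1)) du + (u*(-3*u*v + 21*v^2 - 1)) dv

Using F^*(f dg) = (f ∘ F) d(g ∘ F), substitute each coordinate x_i by F_i(u, v) in f_i, and replace dx_i by d F_i = (∂F_i/∂u) du + (∂F_i/∂v) dv.
  For the x component: f_1(F) = 2; d F_1 = (-2*v) du + (-2*u) dv
  For the y component: f_2(F) = -4*u*v; d F_2 = (v) du + (u - 6*v) dv
  For the z component: f_3(F) = u*v - 3*v^2 + 3; d F_3 = (v) du + (u) dv
Combining and collecting du, dv coefficients:
  coeff of du: v*(-3*u*v - 3*v^2 - 1)
  coeff of dv: u*(-3*u*v + 21*v^2 - 1)
F^* omega = (v*(-3*u*v - 3*v^2 - 1)) du + (u*(-3*u*v + 21*v^2 - 1)) dv.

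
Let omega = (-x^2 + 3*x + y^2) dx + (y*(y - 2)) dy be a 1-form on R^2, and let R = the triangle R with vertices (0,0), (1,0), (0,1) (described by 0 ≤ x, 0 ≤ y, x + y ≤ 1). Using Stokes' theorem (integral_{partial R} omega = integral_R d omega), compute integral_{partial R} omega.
integral_(partial R) omega = -1/3

Stokes: integral_partial_R omega = integral_R d omega with d omega = (∂Q/∂x - ∂P/∂y) dx ∧ dy.
  ∂Q/∂x = 0
  ∂P/∂y = 2*y
  integrand = ∂Q/∂x - ∂P/∂y = -2*y.
Integrating over R: integral_0^1 integral_0^{1-x} (-2*y) dy dx = -1/3.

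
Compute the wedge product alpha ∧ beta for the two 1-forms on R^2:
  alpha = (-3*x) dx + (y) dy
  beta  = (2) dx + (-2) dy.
alpha ∧ beta = (6*x - 2*y) dx ∧ dy

Distribute the wedge, using dx_i ∧ dx_j = -dx_j ∧ dx_i and dx_i ∧ dx_i = 0. For each pair (i, j) with i < j, the coefficient of dx_i ∧ dx_j in alpha ∧ beta is (alpha_i * beta_j - alpha_j * beta_i). Collecting: alpha ∧ beta = (6*x - 2*y) dx ∧ dy.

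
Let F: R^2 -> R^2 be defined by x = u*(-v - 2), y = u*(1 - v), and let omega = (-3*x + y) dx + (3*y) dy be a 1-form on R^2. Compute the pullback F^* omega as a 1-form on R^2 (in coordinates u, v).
F^* omega = (u*(v^2 - 17*v - 11)) du + (u^2*(v - 10)) dv

Using F^*(f dg) = (f ∘ F) d(g ∘ F), substitute each coordinate x_i by F_i(u, v) in f_i, and replace dx_i by d F_i = (∂F_i/∂u) du + (∂F_i/∂v) dv.
  For the x component: f_1(F) = u*(2*v + 7); d F_1 = (-v - 2) du + (-u) dv
  For the y component: f_2(F) = 3*u*(1 - v); d F_2 = (1 - v) du + (-u) dv
Combining and collecting du, dv coefficients:
  coeff of du: u*(v^2 - 17*v - 11)
  coeff of dv: u^2*(v - 10)
F^* omega = (u*(v^2 - 17*v - 11)) du + (u^2*(v - 10)) dv.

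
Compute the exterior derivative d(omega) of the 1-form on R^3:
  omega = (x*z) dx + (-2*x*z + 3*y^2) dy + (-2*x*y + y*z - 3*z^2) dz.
d(omega) = (-2*z) dx ∧ dy + (-x - 2*y) dx ∧ dz + (z) dy ∧ dz

For a 1-form omega = sum_i f_i dx_i, the exterior derivative is
  d(omega) = sum_{i < j} (∂f_j/∂x_i - ∂f_i/∂x_j) dx_i ∧ dx_j.
  coefficient of dx ∧ dy: ∂f_2/∂x - ∂f_1/∂y = ∂(-2*x*z + 3*y^2)/∂x - ∂(x*z)/∂y = -2*z
  coefficient of dx ∧ dz: ∂f_3/∂x - ∂f_1/∂z = ∂(-2*x*y + y*z - 3*z^2)/∂x - ∂(x*z)/∂z = -x - 2*y
  coefficient of dy ∧ dz: ∂f_3/∂y - ∂f_2/∂z = ∂(-2*x*y + y*z - 3*z^2)/∂y - ∂(-2*x*z + 3*y^2)/∂z = z
Assembling: d(omega) = (-2*z) dx ∧ dy + (-x - 2*y) dx ∧ dz + (z) dy ∧ dz.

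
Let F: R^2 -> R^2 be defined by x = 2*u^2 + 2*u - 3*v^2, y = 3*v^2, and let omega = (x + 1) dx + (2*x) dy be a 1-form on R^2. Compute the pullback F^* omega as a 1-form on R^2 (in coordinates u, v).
F^* omega = (8*u^3 + 12*u^2 - 12*u*v^2 + 8*u - 6*v^2 + 2) du + (6*v*(2*u^2 + 2*u - 3*v^2 - 1)) dv

Using F^*(f dg) = (f ∘ F) d(g ∘ F), substitute each coordinate x_i by F_i(u, v) in f_i, and replace dx_i by d F_i = (∂F_i/∂u) du + (∂F_i/∂v) dv.
  For the x component: f_1(F) = 2*u^2 + 2*u - 3*v^2 + 1; d F_1 = (4*u + 2) du + (-6*v) dv
  For the y component: f_2(F) = 4*u^2 + 4*u - 6*v^2; d F_2 = (0) du + (6*v) dv
Combining and collecting du, dv coefficients:
  coeff of du: 8*u^3 + 12*u^2 - 12*u*v^2 + 8*u - 6*v^2 + 2
  coeff of dv: 6*v*(2*u^2 + 2*u - 3*v^2 - 1)
F^* omega = (8*u^3 + 12*u^2 - 12*u*v^2 + 8*u - 6*v^2 + 2) du + (6*v*(2*u^2 + 2*u - 3*v^2 - 1)) dv.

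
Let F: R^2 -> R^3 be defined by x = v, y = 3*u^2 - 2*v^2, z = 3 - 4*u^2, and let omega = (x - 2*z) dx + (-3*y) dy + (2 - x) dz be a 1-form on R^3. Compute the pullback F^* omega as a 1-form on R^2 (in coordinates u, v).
F^* omega = (2*u*(-27*u^2 + 18*v^2 + 4*v - 8)) du + (36*u^2*v + 8*u^2 - 24*v^3 + v - 6) dv

Using F^*(f dg) = (f ∘ F) d(g ∘ F), substitute each coordinate x_i by F_i(u, v) in f_i, and replace dx_i by d F_i = (∂F_i/∂u) du + (∂F_i/∂v) dv.
  For the x component: f_1(F) = 8*u^2 + v - 6; d F_1 = (0) du + (1) dv
  For the y component: f_2(F) = -9*u^2 + 6*v^2; d F_2 = (6*u) du + (-4*v) dv
  For the z component: f_3(F) = 2 - v; d F_3 = (-8*u) du + (0) dv
Combining and collecting du, dv coefficients:
  coeff of du: 2*u*(-27*u^2 + 18*v^2 + 4*v - 8)
  coeff of dv: 36*u^2*v + 8*u^2 - 24*v^3 + v - 6
F^* omega = (2*u*(-27*u^2 + 18*v^2 + 4*v - 8)) du + (36*u^2*v + 8*u^2 - 24*v^3 + v - 6) dv.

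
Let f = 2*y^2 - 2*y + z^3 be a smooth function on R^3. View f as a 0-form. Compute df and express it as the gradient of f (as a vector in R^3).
df = (0) dx + (4*y - 2) dy + (3*z^2) dz; grad f = (0, 4*y - 2, 3*z^2)

For a 0-form f, d f = (∂f/∂x) dx + (∂f/∂y) dy + (∂f/∂z) dz. The components of the vector representation are exactly the entries of grad f in Cartesian coordinates:
  ∂f/∂x = 0
  ∂f/∂y = 4*y - 2
  ∂f/∂z = 3*z^2.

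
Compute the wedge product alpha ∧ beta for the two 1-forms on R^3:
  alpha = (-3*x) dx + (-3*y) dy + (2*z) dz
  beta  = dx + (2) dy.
alpha ∧ beta = (-6*x + 3*y) dx ∧ dy + (-2*z) dx ∧ dz + (-4*z) dy ∧ dz

Distribute the wedge, using dx_i ∧ dx_j = -dx_j ∧ dx_i and dx_i ∧ dx_i = 0. For each pair (i, j) with i < j, the coefficient of dx_i ∧ dx_j in alpha ∧ beta is (alpha_i * beta_j - alpha_j * beta_i). Collecting: alpha ∧ beta = (-6*x + 3*y) dx ∧ dy + (-2*z) dx ∧ dz + (-4*z) dy ∧ dz.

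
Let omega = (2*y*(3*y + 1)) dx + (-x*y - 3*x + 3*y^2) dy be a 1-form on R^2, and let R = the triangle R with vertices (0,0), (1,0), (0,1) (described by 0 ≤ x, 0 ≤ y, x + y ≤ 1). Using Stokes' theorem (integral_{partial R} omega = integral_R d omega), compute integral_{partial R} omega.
integral_(partial R) omega = -14/3

Stokes: integral_partial_R omega = integral_R d omega with d omega = (∂Q/∂x - ∂P/∂y) dx ∧ dy.
  ∂Q/∂x = -y - 3
  ∂P/∂y = 12*y + 2
  integrand = ∂Q/∂x - ∂P/∂y = -13*y - 5.
Integrating over R: integral_0^1 integral_0^{1-x} (-13*y - 5) dy dx = -14/3.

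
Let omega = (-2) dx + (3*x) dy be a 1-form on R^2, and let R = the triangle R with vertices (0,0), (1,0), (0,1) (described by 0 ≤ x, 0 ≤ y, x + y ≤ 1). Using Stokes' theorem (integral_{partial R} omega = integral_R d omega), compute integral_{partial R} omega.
integral_(partial R) omega = 3/2

Stokes: integral_partial_R omega = integral_R d omega with d omega = (∂Q/∂x - ∂P/∂y) dx ∧ dy.
  ∂Q/∂x = 3
  ∂P/∂y = 0
  integrand = ∂Q/∂x - ∂P/∂y = 3.
Integrating over R: integral_0^1 integral_0^{1-x} (3) dy dx = 3/2.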